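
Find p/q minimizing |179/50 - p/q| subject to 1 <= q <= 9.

Expand x = 179/50 as a continued fraction with the Euclidean algorithm:
  179 = 3*50 + 29, so a_0 = 3.
  50 = 1*29 + 21, so a_1 = 1.
  29 = 1*21 + 8, so a_2 = 1.
  21 = 2*8 + 5, so a_3 = 2.
  8 = 1*5 + 3, so a_4 = 1.
  5 = 1*3 + 2, so a_5 = 1.
  3 = 1*2 + 1, so a_6 = 1.
  2 = 2*1 + 0, so a_7 = 2.
so x = [3; 1, 1, 2, 1, 1, 1, 2].
Convergents (p_i = a_i*p_{i-1} + p_{i-2}, q_i = a_i*q_{i-1} + q_{i-2} with p_{-2}=0, p_{-1}=1, q_{-2}=1, q_{-1}=0), until the denominator exceeds 9:
  i=0: a_0=3, p_0 = 3*1 + 0 = 3, q_0 = 3*0 + 1 = 1.
  i=1: a_1=1, p_1 = 1*3 + 1 = 4, q_1 = 1*1 + 0 = 1.
  i=2: a_2=1, p_2 = 1*4 + 3 = 7, q_2 = 1*1 + 1 = 2.
  i=3: a_3=2, p_3 = 2*7 + 4 = 18, q_3 = 2*2 + 1 = 5.
  i=4: a_4=1, p_4 = 1*18 + 7 = 25, q_4 = 1*5 + 2 = 7.
  i=5: a_5=1, p_5 = 1*25 + 18 = 43, q_5 = 1*7 + 5 = 12.
q_5 = 12 > 9, so the last convergent with denominator <= 9 is p_4/q_4 = 25/7.
The closest fraction with denominator <= 9 is either p_4/q_4 or the intermediate fraction (k*p_4 + p_3)/(k*q_4 + q_3) with the largest k >= 1 whose denominator stays <= 9; these approach x as k grows, and every other convergent or intermediate fraction in range is farther away.
Largest k: floor((9 - q_3)/q_4) = floor((9 - 5)/7) = 0.
Since k = 0, no intermediate fraction beyond p_4/q_4 has denominator <= 9, so the convergent 25/7 is the closest (its error is |179*7 - 25*50|/(50*7) = 3/350).

25/7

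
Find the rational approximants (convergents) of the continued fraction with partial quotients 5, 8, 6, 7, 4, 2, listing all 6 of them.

5/1, 41/8, 251/49, 1798/351, 7443/1453, 16684/3257

Using the convergent recurrence p_i = a_i*p_{i-1} + p_{i-2}, q_i = a_i*q_{i-1} + q_{i-2} with p_{-2}=0, p_{-1}=1, q_{-2}=1, q_{-1}=0:
  i=0: a_0=5, p_0 = 5*1 + 0 = 5, q_0 = 5*0 + 1 = 1.
  i=1: a_1=8, p_1 = 8*5 + 1 = 41, q_1 = 8*1 + 0 = 8.
  i=2: a_2=6, p_2 = 6*41 + 5 = 251, q_2 = 6*8 + 1 = 49.
  i=3: a_3=7, p_3 = 7*251 + 41 = 1798, q_3 = 7*49 + 8 = 351.
  i=4: a_4=4, p_4 = 4*1798 + 251 = 7443, q_4 = 4*351 + 49 = 1453.
  i=5: a_5=2, p_5 = 2*7443 + 1798 = 16684, q_5 = 2*1453 + 351 = 3257.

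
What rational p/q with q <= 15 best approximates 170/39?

Expand x = 170/39 as a continued fraction with the Euclidean algorithm:
  170 = 4*39 + 14, so a_0 = 4.
  39 = 2*14 + 11, so a_1 = 2.
  14 = 1*11 + 3, so a_2 = 1.
  11 = 3*3 + 2, so a_3 = 3.
  3 = 1*2 + 1, so a_4 = 1.
  2 = 2*1 + 0, so a_5 = 2.
so x = [4; 2, 1, 3, 1, 2].
Convergents (p_i = a_i*p_{i-1} + p_{i-2}, q_i = a_i*q_{i-1} + q_{i-2} with p_{-2}=0, p_{-1}=1, q_{-2}=1, q_{-1}=0), until the denominator exceeds 15:
  i=0: a_0=4, p_0 = 4*1 + 0 = 4, q_0 = 4*0 + 1 = 1.
  i=1: a_1=2, p_1 = 2*4 + 1 = 9, q_1 = 2*1 + 0 = 2.
  i=2: a_2=1, p_2 = 1*9 + 4 = 13, q_2 = 1*2 + 1 = 3.
  i=3: a_3=3, p_3 = 3*13 + 9 = 48, q_3 = 3*3 + 2 = 11.
  i=4: a_4=1, p_4 = 1*48 + 13 = 61, q_4 = 1*11 + 3 = 14.
  i=5: a_5=2, p_5 = 2*61 + 48 = 170, q_5 = 2*14 + 11 = 39.
q_5 = 39 > 15, so the last convergent with denominator <= 15 is p_4/q_4 = 61/14.
The closest fraction with denominator <= 15 is either p_4/q_4 or the intermediate fraction (k*p_4 + p_3)/(k*q_4 + q_3) with the largest k >= 1 whose denominator stays <= 15; these approach x as k grows, and every other convergent or intermediate fraction in range is farther away.
Largest k: floor((15 - q_3)/q_4) = floor((15 - 11)/14) = 0.
Since k = 0, no intermediate fraction beyond p_4/q_4 has denominator <= 15, so the convergent 61/14 is the closest (its error is |170*14 - 61*39|/(39*14) = 1/546).

61/14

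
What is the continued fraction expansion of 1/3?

[0; 3]

Run the Euclidean algorithm on 1 and 3; the successive quotients are the partial quotients a_0, a_1, ... (each step inverts the fractional part left over by the previous one):
  1 = 0*3 + 1, so a_0 = 0.
  3 = 3*1 + 0, so a_1 = 3.
The remainder reaches 0 after 2 divisions, so the expansion has 2 partial quotients, read off in order.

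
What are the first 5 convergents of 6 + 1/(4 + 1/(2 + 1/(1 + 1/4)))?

6/1, 25/4, 56/9, 81/13, 380/61

Using the convergent recurrence p_i = a_i*p_{i-1} + p_{i-2}, q_i = a_i*q_{i-1} + q_{i-2} with p_{-2}=0, p_{-1}=1, q_{-2}=1, q_{-1}=0:
  i=0: a_0=6, p_0 = 6*1 + 0 = 6, q_0 = 6*0 + 1 = 1.
  i=1: a_1=4, p_1 = 4*6 + 1 = 25, q_1 = 4*1 + 0 = 4.
  i=2: a_2=2, p_2 = 2*25 + 6 = 56, q_2 = 2*4 + 1 = 9.
  i=3: a_3=1, p_3 = 1*56 + 25 = 81, q_3 = 1*9 + 4 = 13.
  i=4: a_4=4, p_4 = 4*81 + 56 = 380, q_4 = 4*13 + 9 = 61.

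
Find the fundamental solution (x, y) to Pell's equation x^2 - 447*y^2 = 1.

(x, y) = (148, 7)

First expand sqrt(447) as a continued fraction. With x_i = (sqrt(447) + m_i)/d_i and (m_0, d_0) = (0, 1): a_0 = floor(sqrt(447)) = 21, since 21^2 = 441 <= 447 < 484 = 22^2.
Iterate m_{i+1} = d_i*a_i - m_i, d_{i+1} = (447 - m_{i+1}^2)/d_i, a_{i+1} = floor((a_0 + m_{i+1})/d_{i+1}):
  m_1 = 1*21 - 0 = 21, d_1 = (447 - 21^2)/1 = 6/1 = 6, a_1 = floor((21 + 21)/6) = 7.
  m_2 = 6*7 - 21 = 21, d_2 = (447 - 21^2)/6 = 6/6 = 1, a_2 = floor((21 + 21)/1) = 42.
  m_3 = 1*42 - 21 = 21, d_3 = (447 - 21^2)/1 = 6/1 = 6: (m_3, d_3) = (m_1, d_1) = (21, 6), so from here the quotients repeat a_1, a_2; the period length is 2.
So sqrt(447) = [21; (7, 42)] with period length k = 2.
k is even, so the fundamental solution of x^2 - 447y^2 = 1 is (p_{k-1}, q_{k-1}) = (p_1, q_1); compute convergents through index 1.
Convergents (p_i = a_i*p_{i-1} + p_{i-2}, q_i = a_i*q_{i-1} + q_{i-2} with p_{-2}=0, p_{-1}=1, q_{-2}=1, q_{-1}=0):
  i=0: a_0=21, p_0 = 21*1 + 0 = 21, q_0 = 21*0 + 1 = 1.
  i=1: a_1=7, p_1 = 7*21 + 1 = 148, q_1 = 7*1 + 0 = 7.
Check: 148^2 - 447*7^2 = 21904 - 21903 = 1, so (x, y) = (148, 7) solves the equation, and by the theorem it is the least positive solution.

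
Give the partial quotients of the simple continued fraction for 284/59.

[4; 1, 4, 2, 1, 3]

Run the Euclidean algorithm on 284 and 59; the successive quotients are the partial quotients a_0, a_1, ... (each step inverts the fractional part left over by the previous one):
  284 = 4*59 + 48, so a_0 = 4.
  59 = 1*48 + 11, so a_1 = 1.
  48 = 4*11 + 4, so a_2 = 4.
  11 = 2*4 + 3, so a_3 = 2.
  4 = 1*3 + 1, so a_4 = 1.
  3 = 3*1 + 0, so a_5 = 3.
The remainder reaches 0 after 6 divisions, so the expansion has 6 partial quotients, read off in order.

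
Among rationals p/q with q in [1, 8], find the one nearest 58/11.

37/7

Expand x = 58/11 as a continued fraction with the Euclidean algorithm:
  58 = 5*11 + 3, so a_0 = 5.
  11 = 3*3 + 2, so a_1 = 3.
  3 = 1*2 + 1, so a_2 = 1.
  2 = 2*1 + 0, so a_3 = 2.
so x = [5; 3, 1, 2].
Convergents (p_i = a_i*p_{i-1} + p_{i-2}, q_i = a_i*q_{i-1} + q_{i-2} with p_{-2}=0, p_{-1}=1, q_{-2}=1, q_{-1}=0), until the denominator exceeds 8:
  i=0: a_0=5, p_0 = 5*1 + 0 = 5, q_0 = 5*0 + 1 = 1.
  i=1: a_1=3, p_1 = 3*5 + 1 = 16, q_1 = 3*1 + 0 = 3.
  i=2: a_2=1, p_2 = 1*16 + 5 = 21, q_2 = 1*3 + 1 = 4.
  i=3: a_3=2, p_3 = 2*21 + 16 = 58, q_3 = 2*4 + 3 = 11.
q_3 = 11 > 8, so the last convergent with denominator <= 8 is p_2/q_2 = 21/4.
The closest fraction with denominator <= 8 is either p_2/q_2 or the intermediate fraction (k*p_2 + p_1)/(k*q_2 + q_1) with the largest k >= 1 whose denominator stays <= 8; these approach x as k grows, and every other convergent or intermediate fraction in range is farther away.
Largest k: floor((8 - q_1)/q_2) = floor((8 - 3)/4) = 1.
That gives (1*21 + 16)/(1*4 + 3) = 37/7.
Compare the errors: |x - 21/4| = |58*4 - 21*11|/(11*4) = 1/44, and |x - 37/7| = |58*7 - 37*11|/(11*7) = 1/77.
Cross-multiplying, 1*44 = 44 < 77 = 1*77, so 1/77 is smaller: the intermediate fraction 37/7 is closer to x than 21/4.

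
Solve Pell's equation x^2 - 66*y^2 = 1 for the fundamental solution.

(x, y) = (65, 8)

First expand sqrt(66) as a continued fraction. With x_i = (sqrt(66) + m_i)/d_i and (m_0, d_0) = (0, 1): a_0 = floor(sqrt(66)) = 8, since 8^2 = 64 <= 66 < 81 = 9^2.
Iterate m_{i+1} = d_i*a_i - m_i, d_{i+1} = (66 - m_{i+1}^2)/d_i, a_{i+1} = floor((a_0 + m_{i+1})/d_{i+1}):
  m_1 = 1*8 - 0 = 8, d_1 = (66 - 8^2)/1 = 2/1 = 2, a_1 = floor((8 + 8)/2) = 8.
  m_2 = 2*8 - 8 = 8, d_2 = (66 - 8^2)/2 = 2/2 = 1, a_2 = floor((8 + 8)/1) = 16.
  m_3 = 1*16 - 8 = 8, d_3 = (66 - 8^2)/1 = 2/1 = 2: (m_3, d_3) = (m_1, d_1) = (8, 2), so from here the quotients repeat a_1, a_2; the period length is 2.
So sqrt(66) = [8; (8, 16)] with period length k = 2.
k is even, so the fundamental solution of x^2 - 66y^2 = 1 is (p_{k-1}, q_{k-1}) = (p_1, q_1); compute convergents through index 1.
Convergents (p_i = a_i*p_{i-1} + p_{i-2}, q_i = a_i*q_{i-1} + q_{i-2} with p_{-2}=0, p_{-1}=1, q_{-2}=1, q_{-1}=0):
  i=0: a_0=8, p_0 = 8*1 + 0 = 8, q_0 = 8*0 + 1 = 1.
  i=1: a_1=8, p_1 = 8*8 + 1 = 65, q_1 = 8*1 + 0 = 8.
Check: 65^2 - 66*8^2 = 4225 - 4224 = 1, so (x, y) = (65, 8) solves the equation, and by the theorem it is the least positive solution.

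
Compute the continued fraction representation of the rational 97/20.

[4; 1, 5, 1, 2]

Run the Euclidean algorithm on 97 and 20; the successive quotients are the partial quotients a_0, a_1, ... (each step inverts the fractional part left over by the previous one):
  97 = 4*20 + 17, so a_0 = 4.
  20 = 1*17 + 3, so a_1 = 1.
  17 = 5*3 + 2, so a_2 = 5.
  3 = 1*2 + 1, so a_3 = 1.
  2 = 2*1 + 0, so a_4 = 2.
The remainder reaches 0 after 5 divisions, so the expansion has 5 partial quotients, read off in order.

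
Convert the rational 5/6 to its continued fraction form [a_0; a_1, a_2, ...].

Run the Euclidean algorithm on 5 and 6; the successive quotients are the partial quotients a_0, a_1, ... (each step inverts the fractional part left over by the previous one):
  5 = 0*6 + 5, so a_0 = 0.
  6 = 1*5 + 1, so a_1 = 1.
  5 = 5*1 + 0, so a_2 = 5.
The remainder reaches 0 after 3 divisions, so the expansion has 3 partial quotients, read off in order.

[0; 1, 5]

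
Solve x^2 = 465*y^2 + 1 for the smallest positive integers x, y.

First expand sqrt(465) as a continued fraction. With x_i = (sqrt(465) + m_i)/d_i and (m_0, d_0) = (0, 1): a_0 = floor(sqrt(465)) = 21, since 21^2 = 441 <= 465 < 484 = 22^2.
Iterate m_{i+1} = d_i*a_i - m_i, d_{i+1} = (465 - m_{i+1}^2)/d_i, a_{i+1} = floor((a_0 + m_{i+1})/d_{i+1}):
  m_1 = 1*21 - 0 = 21, d_1 = (465 - 21^2)/1 = 24/1 = 24, a_1 = floor((21 + 21)/24) = 1.
  m_2 = 24*1 - 21 = 3, d_2 = (465 - 3^2)/24 = 456/24 = 19, a_2 = floor((21 + 3)/19) = 1.
  m_3 = 19*1 - 3 = 16, d_3 = (465 - 16^2)/19 = 209/19 = 11, a_3 = floor((21 + 16)/11) = 3.
  m_4 = 11*3 - 16 = 17, d_4 = (465 - 17^2)/11 = 176/11 = 16, a_4 = floor((21 + 17)/16) = 2.
  m_5 = 16*2 - 17 = 15, d_5 = (465 - 15^2)/16 = 240/16 = 15, a_5 = floor((21 + 15)/15) = 2.
  m_6 = 15*2 - 15 = 15, d_6 = (465 - 15^2)/15 = 240/15 = 16, a_6 = floor((21 + 15)/16) = 2.
  m_7 = 16*2 - 15 = 17, d_7 = (465 - 17^2)/16 = 176/16 = 11, a_7 = floor((21 + 17)/11) = 3.
  m_8 = 11*3 - 17 = 16, d_8 = (465 - 16^2)/11 = 209/11 = 19, a_8 = floor((21 + 16)/19) = 1.
  m_9 = 19*1 - 16 = 3, d_9 = (465 - 3^2)/19 = 456/19 = 24, a_9 = floor((21 + 3)/24) = 1.
  m_10 = 24*1 - 3 = 21, d_10 = (465 - 21^2)/24 = 24/24 = 1, a_10 = floor((21 + 21)/1) = 42.
  m_11 = 1*42 - 21 = 21, d_11 = (465 - 21^2)/1 = 24/1 = 24: (m_11, d_11) = (m_1, d_1) = (21, 24), so from here the quotients repeat a_1, ..., a_10; the period length is 10.
So sqrt(465) = [21; (1, 1, 3, 2, 2, 2, 3, 1, 1, 42)] with period length k = 10.
k is even, so the fundamental solution of x^2 - 465y^2 = 1 is (p_{k-1}, q_{k-1}) = (p_9, q_9); compute convergents through index 9.
Convergents (p_i = a_i*p_{i-1} + p_{i-2}, q_i = a_i*q_{i-1} + q_{i-2} with p_{-2}=0, p_{-1}=1, q_{-2}=1, q_{-1}=0):
  i=0: a_0=21, p_0 = 21*1 + 0 = 21, q_0 = 21*0 + 1 = 1.
  i=1: a_1=1, p_1 = 1*21 + 1 = 22, q_1 = 1*1 + 0 = 1.
  i=2: a_2=1, p_2 = 1*22 + 21 = 43, q_2 = 1*1 + 1 = 2.
  i=3: a_3=3, p_3 = 3*43 + 22 = 151, q_3 = 3*2 + 1 = 7.
  i=4: a_4=2, p_4 = 2*151 + 43 = 345, q_4 = 2*7 + 2 = 16.
  i=5: a_5=2, p_5 = 2*345 + 151 = 841, q_5 = 2*16 + 7 = 39.
  i=6: a_6=2, p_6 = 2*841 + 345 = 2027, q_6 = 2*39 + 16 = 94.
  i=7: a_7=3, p_7 = 3*2027 + 841 = 6922, q_7 = 3*94 + 39 = 321.
  i=8: a_8=1, p_8 = 1*6922 + 2027 = 8949, q_8 = 1*321 + 94 = 415.
  i=9: a_9=1, p_9 = 1*8949 + 6922 = 15871, q_9 = 1*415 + 321 = 736.
Check: 15871^2 - 465*736^2 = 251888641 - 251888640 = 1, so (x, y) = (15871, 736) solves the equation, and by the theorem it is the least positive solution.

(x, y) = (15871, 736)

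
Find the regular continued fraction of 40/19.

[2; 9, 2]

Run the Euclidean algorithm on 40 and 19; the successive quotients are the partial quotients a_0, a_1, ... (each step inverts the fractional part left over by the previous one):
  40 = 2*19 + 2, so a_0 = 2.
  19 = 9*2 + 1, so a_1 = 9.
  2 = 2*1 + 0, so a_2 = 2.
The remainder reaches 0 after 3 divisions, so the expansion has 3 partial quotients, read off in order.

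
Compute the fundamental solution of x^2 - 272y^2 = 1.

First expand sqrt(272) as a continued fraction. With x_i = (sqrt(272) + m_i)/d_i and (m_0, d_0) = (0, 1): a_0 = floor(sqrt(272)) = 16, since 16^2 = 256 <= 272 < 289 = 17^2.
Iterate m_{i+1} = d_i*a_i - m_i, d_{i+1} = (272 - m_{i+1}^2)/d_i, a_{i+1} = floor((a_0 + m_{i+1})/d_{i+1}):
  m_1 = 1*16 - 0 = 16, d_1 = (272 - 16^2)/1 = 16/1 = 16, a_1 = floor((16 + 16)/16) = 2.
  m_2 = 16*2 - 16 = 16, d_2 = (272 - 16^2)/16 = 16/16 = 1, a_2 = floor((16 + 16)/1) = 32.
  m_3 = 1*32 - 16 = 16, d_3 = (272 - 16^2)/1 = 16/1 = 16: (m_3, d_3) = (m_1, d_1) = (16, 16), so from here the quotients repeat a_1, a_2; the period length is 2.
So sqrt(272) = [16; (2, 32)] with period length k = 2.
k is even, so the fundamental solution of x^2 - 272y^2 = 1 is (p_{k-1}, q_{k-1}) = (p_1, q_1); compute convergents through index 1.
Convergents (p_i = a_i*p_{i-1} + p_{i-2}, q_i = a_i*q_{i-1} + q_{i-2} with p_{-2}=0, p_{-1}=1, q_{-2}=1, q_{-1}=0):
  i=0: a_0=16, p_0 = 16*1 + 0 = 16, q_0 = 16*0 + 1 = 1.
  i=1: a_1=2, p_1 = 2*16 + 1 = 33, q_1 = 2*1 + 0 = 2.
Check: 33^2 - 272*2^2 = 1089 - 1088 = 1, so (x, y) = (33, 2) solves the equation, and by the theorem it is the least positive solution.

(x, y) = (33, 2)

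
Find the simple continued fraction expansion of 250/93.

[2; 1, 2, 4, 1, 5]

Run the Euclidean algorithm on 250 and 93; the successive quotients are the partial quotients a_0, a_1, ... (each step inverts the fractional part left over by the previous one):
  250 = 2*93 + 64, so a_0 = 2.
  93 = 1*64 + 29, so a_1 = 1.
  64 = 2*29 + 6, so a_2 = 2.
  29 = 4*6 + 5, so a_3 = 4.
  6 = 1*5 + 1, so a_4 = 1.
  5 = 5*1 + 0, so a_5 = 5.
The remainder reaches 0 after 6 divisions, so the expansion has 6 partial quotients, read off in order.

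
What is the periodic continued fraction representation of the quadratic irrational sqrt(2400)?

[48; (1, 96)]

Write x_i = (sqrt(2400) + m_i)/d_i with (m_0, d_0) = (0, 1). a_0 = floor(sqrt(2400)) = 48, since 48^2 = 2304 <= 2400 < 2401 = 49^2.
Iterate m_{i+1} = d_i*a_i - m_i, d_{i+1} = (2400 - m_{i+1}^2)/d_i, a_{i+1} = floor((a_0 + m_{i+1})/d_{i+1}):
  m_1 = 1*48 - 0 = 48, d_1 = (2400 - 48^2)/1 = 96/1 = 96, a_1 = floor((48 + 48)/96) = 1.
  m_2 = 96*1 - 48 = 48, d_2 = (2400 - 48^2)/96 = 96/96 = 1, a_2 = floor((48 + 48)/1) = 96.
  m_3 = 1*96 - 48 = 48, d_3 = (2400 - 48^2)/1 = 96/1 = 96: (m_3, d_3) = (m_1, d_1) = (48, 96), so from here the quotients repeat a_1, a_2; the period length is 2.
Hence the expansion of sqrt(2400) is a_0 = 48 followed by the repeating block 1, 96 (period 2).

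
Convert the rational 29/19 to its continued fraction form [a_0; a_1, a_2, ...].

[1; 1, 1, 9]

Run the Euclidean algorithm on 29 and 19; the successive quotients are the partial quotients a_0, a_1, ... (each step inverts the fractional part left over by the previous one):
  29 = 1*19 + 10, so a_0 = 1.
  19 = 1*10 + 9, so a_1 = 1.
  10 = 1*9 + 1, so a_2 = 1.
  9 = 9*1 + 0, so a_3 = 9.
The remainder reaches 0 after 4 divisions, so the expansion has 4 partial quotients, read off in order.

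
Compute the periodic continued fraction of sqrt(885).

[29; (1, 2, 1, 58)]

Write x_i = (sqrt(885) + m_i)/d_i with (m_0, d_0) = (0, 1). a_0 = floor(sqrt(885)) = 29, since 29^2 = 841 <= 885 < 900 = 30^2.
Iterate m_{i+1} = d_i*a_i - m_i, d_{i+1} = (885 - m_{i+1}^2)/d_i, a_{i+1} = floor((a_0 + m_{i+1})/d_{i+1}):
  m_1 = 1*29 - 0 = 29, d_1 = (885 - 29^2)/1 = 44/1 = 44, a_1 = floor((29 + 29)/44) = 1.
  m_2 = 44*1 - 29 = 15, d_2 = (885 - 15^2)/44 = 660/44 = 15, a_2 = floor((29 + 15)/15) = 2.
  m_3 = 15*2 - 15 = 15, d_3 = (885 - 15^2)/15 = 660/15 = 44, a_3 = floor((29 + 15)/44) = 1.
  m_4 = 44*1 - 15 = 29, d_4 = (885 - 29^2)/44 = 44/44 = 1, a_4 = floor((29 + 29)/1) = 58.
  m_5 = 1*58 - 29 = 29, d_5 = (885 - 29^2)/1 = 44/1 = 44: (m_5, d_5) = (m_1, d_1) = (29, 44), so from here the quotients repeat a_1, ..., a_4; the period length is 4.
Hence the expansion of sqrt(885) is a_0 = 29 followed by the repeating block 1, 2, 1, 58 (period 4).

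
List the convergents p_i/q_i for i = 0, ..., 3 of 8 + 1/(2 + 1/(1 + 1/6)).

Using the convergent recurrence p_i = a_i*p_{i-1} + p_{i-2}, q_i = a_i*q_{i-1} + q_{i-2} with p_{-2}=0, p_{-1}=1, q_{-2}=1, q_{-1}=0:
  i=0: a_0=8, p_0 = 8*1 + 0 = 8, q_0 = 8*0 + 1 = 1.
  i=1: a_1=2, p_1 = 2*8 + 1 = 17, q_1 = 2*1 + 0 = 2.
  i=2: a_2=1, p_2 = 1*17 + 8 = 25, q_2 = 1*2 + 1 = 3.
  i=3: a_3=6, p_3 = 6*25 + 17 = 167, q_3 = 6*3 + 2 = 20.

8/1, 17/2, 25/3, 167/20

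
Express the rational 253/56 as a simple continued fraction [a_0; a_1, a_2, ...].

Run the Euclidean algorithm on 253 and 56; the successive quotients are the partial quotients a_0, a_1, ... (each step inverts the fractional part left over by the previous one):
  253 = 4*56 + 29, so a_0 = 4.
  56 = 1*29 + 27, so a_1 = 1.
  29 = 1*27 + 2, so a_2 = 1.
  27 = 13*2 + 1, so a_3 = 13.
  2 = 2*1 + 0, so a_4 = 2.
The remainder reaches 0 after 5 divisions, so the expansion has 5 partial quotients, read off in order.

[4; 1, 1, 13, 2]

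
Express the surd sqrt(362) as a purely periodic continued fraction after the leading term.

[19; (38)]

Write x_i = (sqrt(362) + m_i)/d_i with (m_0, d_0) = (0, 1). a_0 = floor(sqrt(362)) = 19, since 19^2 = 361 <= 362 < 400 = 20^2.
Iterate m_{i+1} = d_i*a_i - m_i, d_{i+1} = (362 - m_{i+1}^2)/d_i, a_{i+1} = floor((a_0 + m_{i+1})/d_{i+1}):
  m_1 = 1*19 - 0 = 19, d_1 = (362 - 19^2)/1 = 1/1 = 1, a_1 = floor((19 + 19)/1) = 38.
  m_2 = 1*38 - 19 = 19, d_2 = (362 - 19^2)/1 = 1/1 = 1: (m_2, d_2) = (m_1, d_1) = (19, 1), so from here the quotient a_1 repeats; the period length is 1.
Hence the expansion of sqrt(362) is a_0 = 19 followed by the repeating block 38 (period 1).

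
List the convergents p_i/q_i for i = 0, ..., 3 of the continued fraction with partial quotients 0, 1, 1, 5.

0/1, 1/1, 1/2, 6/11

Using the convergent recurrence p_i = a_i*p_{i-1} + p_{i-2}, q_i = a_i*q_{i-1} + q_{i-2} with p_{-2}=0, p_{-1}=1, q_{-2}=1, q_{-1}=0:
  i=0: a_0=0, p_0 = 0*1 + 0 = 0, q_0 = 0*0 + 1 = 1.
  i=1: a_1=1, p_1 = 1*0 + 1 = 1, q_1 = 1*1 + 0 = 1.
  i=2: a_2=1, p_2 = 1*1 + 0 = 1, q_2 = 1*1 + 1 = 2.
  i=3: a_3=5, p_3 = 5*1 + 1 = 6, q_3 = 5*2 + 1 = 11.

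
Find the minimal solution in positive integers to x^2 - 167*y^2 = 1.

(x, y) = (168, 13)

First expand sqrt(167) as a continued fraction. With x_i = (sqrt(167) + m_i)/d_i and (m_0, d_0) = (0, 1): a_0 = floor(sqrt(167)) = 12, since 12^2 = 144 <= 167 < 169 = 13^2.
Iterate m_{i+1} = d_i*a_i - m_i, d_{i+1} = (167 - m_{i+1}^2)/d_i, a_{i+1} = floor((a_0 + m_{i+1})/d_{i+1}):
  m_1 = 1*12 - 0 = 12, d_1 = (167 - 12^2)/1 = 23/1 = 23, a_1 = floor((12 + 12)/23) = 1.
  m_2 = 23*1 - 12 = 11, d_2 = (167 - 11^2)/23 = 46/23 = 2, a_2 = floor((12 + 11)/2) = 11.
  m_3 = 2*11 - 11 = 11, d_3 = (167 - 11^2)/2 = 46/2 = 23, a_3 = floor((12 + 11)/23) = 1.
  m_4 = 23*1 - 11 = 12, d_4 = (167 - 12^2)/23 = 23/23 = 1, a_4 = floor((12 + 12)/1) = 24.
  m_5 = 1*24 - 12 = 12, d_5 = (167 - 12^2)/1 = 23/1 = 23: (m_5, d_5) = (m_1, d_1) = (12, 23), so from here the quotients repeat a_1, ..., a_4; the period length is 4.
So sqrt(167) = [12; (1, 11, 1, 24)] with period length k = 4.
k is even, so the fundamental solution of x^2 - 167y^2 = 1 is (p_{k-1}, q_{k-1}) = (p_3, q_3); compute convergents through index 3.
Convergents (p_i = a_i*p_{i-1} + p_{i-2}, q_i = a_i*q_{i-1} + q_{i-2} with p_{-2}=0, p_{-1}=1, q_{-2}=1, q_{-1}=0):
  i=0: a_0=12, p_0 = 12*1 + 0 = 12, q_0 = 12*0 + 1 = 1.
  i=1: a_1=1, p_1 = 1*12 + 1 = 13, q_1 = 1*1 + 0 = 1.
  i=2: a_2=11, p_2 = 11*13 + 12 = 155, q_2 = 11*1 + 1 = 12.
  i=3: a_3=1, p_3 = 1*155 + 13 = 168, q_3 = 1*12 + 1 = 13.
Check: 168^2 - 167*13^2 = 28224 - 28223 = 1, so (x, y) = (168, 13) solves the equation, and by the theorem it is the least positive solution.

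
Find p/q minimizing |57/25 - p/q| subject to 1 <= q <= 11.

16/7

Expand x = 57/25 as a continued fraction with the Euclidean algorithm:
  57 = 2*25 + 7, so a_0 = 2.
  25 = 3*7 + 4, so a_1 = 3.
  7 = 1*4 + 3, so a_2 = 1.
  4 = 1*3 + 1, so a_3 = 1.
  3 = 3*1 + 0, so a_4 = 3.
so x = [2; 3, 1, 1, 3].
Convergents (p_i = a_i*p_{i-1} + p_{i-2}, q_i = a_i*q_{i-1} + q_{i-2} with p_{-2}=0, p_{-1}=1, q_{-2}=1, q_{-1}=0), until the denominator exceeds 11:
  i=0: a_0=2, p_0 = 2*1 + 0 = 2, q_0 = 2*0 + 1 = 1.
  i=1: a_1=3, p_1 = 3*2 + 1 = 7, q_1 = 3*1 + 0 = 3.
  i=2: a_2=1, p_2 = 1*7 + 2 = 9, q_2 = 1*3 + 1 = 4.
  i=3: a_3=1, p_3 = 1*9 + 7 = 16, q_3 = 1*4 + 3 = 7.
  i=4: a_4=3, p_4 = 3*16 + 9 = 57, q_4 = 3*7 + 4 = 25.
q_4 = 25 > 11, so the last convergent with denominator <= 11 is p_3/q_3 = 16/7.
The closest fraction with denominator <= 11 is either p_3/q_3 or the intermediate fraction (k*p_3 + p_2)/(k*q_3 + q_2) with the largest k >= 1 whose denominator stays <= 11; these approach x as k grows, and every other convergent or intermediate fraction in range is farther away.
Largest k: floor((11 - q_2)/q_3) = floor((11 - 4)/7) = 1.
That gives (1*16 + 9)/(1*7 + 4) = 25/11.
Compare the errors: |x - 16/7| = |57*7 - 16*25|/(25*7) = 1/175, and |x - 25/11| = |57*11 - 25*25|/(25*11) = 2/275.
Cross-multiplying, 1*275 = 275 < 350 = 2*175, so 1/175 is smaller: the convergent 16/7 is closer to x than 25/11.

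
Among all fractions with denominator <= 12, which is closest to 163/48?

Expand x = 163/48 as a continued fraction with the Euclidean algorithm:
  163 = 3*48 + 19, so a_0 = 3.
  48 = 2*19 + 10, so a_1 = 2.
  19 = 1*10 + 9, so a_2 = 1.
  10 = 1*9 + 1, so a_3 = 1.
  9 = 9*1 + 0, so a_4 = 9.
so x = [3; 2, 1, 1, 9].
Convergents (p_i = a_i*p_{i-1} + p_{i-2}, q_i = a_i*q_{i-1} + q_{i-2} with p_{-2}=0, p_{-1}=1, q_{-2}=1, q_{-1}=0), until the denominator exceeds 12:
  i=0: a_0=3, p_0 = 3*1 + 0 = 3, q_0 = 3*0 + 1 = 1.
  i=1: a_1=2, p_1 = 2*3 + 1 = 7, q_1 = 2*1 + 0 = 2.
  i=2: a_2=1, p_2 = 1*7 + 3 = 10, q_2 = 1*2 + 1 = 3.
  i=3: a_3=1, p_3 = 1*10 + 7 = 17, q_3 = 1*3 + 2 = 5.
  i=4: a_4=9, p_4 = 9*17 + 10 = 163, q_4 = 9*5 + 3 = 48.
q_4 = 48 > 12, so the last convergent with denominator <= 12 is p_3/q_3 = 17/5.
The closest fraction with denominator <= 12 is either p_3/q_3 or the intermediate fraction (k*p_3 + p_2)/(k*q_3 + q_2) with the largest k >= 1 whose denominator stays <= 12; these approach x as k grows, and every other convergent or intermediate fraction in range is farther away.
Largest k: floor((12 - q_2)/q_3) = floor((12 - 3)/5) = 1.
That gives (1*17 + 10)/(1*5 + 3) = 27/8.
Compare the errors: |x - 17/5| = |163*5 - 17*48|/(48*5) = 1/240, and |x - 27/8| = |163*8 - 27*48|/(48*8) = 8/384.
Cross-multiplying, 1*384 = 384 < 1920 = 8*240, so 1/240 is smaller: the convergent 17/5 is closer to x than 27/8.

17/5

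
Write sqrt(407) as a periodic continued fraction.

Write x_i = (sqrt(407) + m_i)/d_i with (m_0, d_0) = (0, 1). a_0 = floor(sqrt(407)) = 20, since 20^2 = 400 <= 407 < 441 = 21^2.
Iterate m_{i+1} = d_i*a_i - m_i, d_{i+1} = (407 - m_{i+1}^2)/d_i, a_{i+1} = floor((a_0 + m_{i+1})/d_{i+1}):
  m_1 = 1*20 - 0 = 20, d_1 = (407 - 20^2)/1 = 7/1 = 7, a_1 = floor((20 + 20)/7) = 5.
  m_2 = 7*5 - 20 = 15, d_2 = (407 - 15^2)/7 = 182/7 = 26, a_2 = floor((20 + 15)/26) = 1.
  m_3 = 26*1 - 15 = 11, d_3 = (407 - 11^2)/26 = 286/26 = 11, a_3 = floor((20 + 11)/11) = 2.
  m_4 = 11*2 - 11 = 11, d_4 = (407 - 11^2)/11 = 286/11 = 26, a_4 = floor((20 + 11)/26) = 1.
  m_5 = 26*1 - 11 = 15, d_5 = (407 - 15^2)/26 = 182/26 = 7, a_5 = floor((20 + 15)/7) = 5.
  m_6 = 7*5 - 15 = 20, d_6 = (407 - 20^2)/7 = 7/7 = 1, a_6 = floor((20 + 20)/1) = 40.
  m_7 = 1*40 - 20 = 20, d_7 = (407 - 20^2)/1 = 7/1 = 7: (m_7, d_7) = (m_1, d_1) = (20, 7), so from here the quotients repeat a_1, ..., a_6; the period length is 6.
Hence the expansion of sqrt(407) is a_0 = 20 followed by the repeating block 5, 1, 2, 1, 5, 40 (period 6).

[20; (5, 1, 2, 1, 5, 40)]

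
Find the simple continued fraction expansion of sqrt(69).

Write x_i = (sqrt(69) + m_i)/d_i with (m_0, d_0) = (0, 1). a_0 = floor(sqrt(69)) = 8, since 8^2 = 64 <= 69 < 81 = 9^2.
Iterate m_{i+1} = d_i*a_i - m_i, d_{i+1} = (69 - m_{i+1}^2)/d_i, a_{i+1} = floor((a_0 + m_{i+1})/d_{i+1}):
  m_1 = 1*8 - 0 = 8, d_1 = (69 - 8^2)/1 = 5/1 = 5, a_1 = floor((8 + 8)/5) = 3.
  m_2 = 5*3 - 8 = 7, d_2 = (69 - 7^2)/5 = 20/5 = 4, a_2 = floor((8 + 7)/4) = 3.
  m_3 = 4*3 - 7 = 5, d_3 = (69 - 5^2)/4 = 44/4 = 11, a_3 = floor((8 + 5)/11) = 1.
  m_4 = 11*1 - 5 = 6, d_4 = (69 - 6^2)/11 = 33/11 = 3, a_4 = floor((8 + 6)/3) = 4.
  m_5 = 3*4 - 6 = 6, d_5 = (69 - 6^2)/3 = 33/3 = 11, a_5 = floor((8 + 6)/11) = 1.
  m_6 = 11*1 - 6 = 5, d_6 = (69 - 5^2)/11 = 44/11 = 4, a_6 = floor((8 + 5)/4) = 3.
  m_7 = 4*3 - 5 = 7, d_7 = (69 - 7^2)/4 = 20/4 = 5, a_7 = floor((8 + 7)/5) = 3.
  m_8 = 5*3 - 7 = 8, d_8 = (69 - 8^2)/5 = 5/5 = 1, a_8 = floor((8 + 8)/1) = 16.
  m_9 = 1*16 - 8 = 8, d_9 = (69 - 8^2)/1 = 5/1 = 5: (m_9, d_9) = (m_1, d_1) = (8, 5), so from here the quotients repeat a_1, ..., a_8; the period length is 8.
Hence the expansion of sqrt(69) is a_0 = 8 followed by the repeating block 3, 3, 1, 4, 1, 3, 3, 16 (period 8).

[8; (3, 3, 1, 4, 1, 3, 3, 16)]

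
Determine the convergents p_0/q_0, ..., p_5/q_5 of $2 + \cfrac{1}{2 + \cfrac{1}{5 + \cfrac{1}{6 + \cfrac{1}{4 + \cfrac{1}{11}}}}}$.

Using the convergent recurrence p_i = a_i*p_{i-1} + p_{i-2}, q_i = a_i*q_{i-1} + q_{i-2} with p_{-2}=0, p_{-1}=1, q_{-2}=1, q_{-1}=0:
  i=0: a_0=2, p_0 = 2*1 + 0 = 2, q_0 = 2*0 + 1 = 1.
  i=1: a_1=2, p_1 = 2*2 + 1 = 5, q_1 = 2*1 + 0 = 2.
  i=2: a_2=5, p_2 = 5*5 + 2 = 27, q_2 = 5*2 + 1 = 11.
  i=3: a_3=6, p_3 = 6*27 + 5 = 167, q_3 = 6*11 + 2 = 68.
  i=4: a_4=4, p_4 = 4*167 + 27 = 695, q_4 = 4*68 + 11 = 283.
  i=5: a_5=11, p_5 = 11*695 + 167 = 7812, q_5 = 11*283 + 68 = 3181.

2/1, 5/2, 27/11, 167/68, 695/283, 7812/3181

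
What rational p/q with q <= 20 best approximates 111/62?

34/19

Expand x = 111/62 as a continued fraction with the Euclidean algorithm:
  111 = 1*62 + 49, so a_0 = 1.
  62 = 1*49 + 13, so a_1 = 1.
  49 = 3*13 + 10, so a_2 = 3.
  13 = 1*10 + 3, so a_3 = 1.
  10 = 3*3 + 1, so a_4 = 3.
  3 = 3*1 + 0, so a_5 = 3.
so x = [1; 1, 3, 1, 3, 3].
Convergents (p_i = a_i*p_{i-1} + p_{i-2}, q_i = a_i*q_{i-1} + q_{i-2} with p_{-2}=0, p_{-1}=1, q_{-2}=1, q_{-1}=0), until the denominator exceeds 20:
  i=0: a_0=1, p_0 = 1*1 + 0 = 1, q_0 = 1*0 + 1 = 1.
  i=1: a_1=1, p_1 = 1*1 + 1 = 2, q_1 = 1*1 + 0 = 1.
  i=2: a_2=3, p_2 = 3*2 + 1 = 7, q_2 = 3*1 + 1 = 4.
  i=3: a_3=1, p_3 = 1*7 + 2 = 9, q_3 = 1*4 + 1 = 5.
  i=4: a_4=3, p_4 = 3*9 + 7 = 34, q_4 = 3*5 + 4 = 19.
  i=5: a_5=3, p_5 = 3*34 + 9 = 111, q_5 = 3*19 + 5 = 62.
q_5 = 62 > 20, so the last convergent with denominator <= 20 is p_4/q_4 = 34/19.
The closest fraction with denominator <= 20 is either p_4/q_4 or the intermediate fraction (k*p_4 + p_3)/(k*q_4 + q_3) with the largest k >= 1 whose denominator stays <= 20; these approach x as k grows, and every other convergent or intermediate fraction in range is farther away.
Largest k: floor((20 - q_3)/q_4) = floor((20 - 5)/19) = 0.
Since k = 0, no intermediate fraction beyond p_4/q_4 has denominator <= 20, so the convergent 34/19 is the closest (its error is |111*19 - 34*62|/(62*19) = 1/1178).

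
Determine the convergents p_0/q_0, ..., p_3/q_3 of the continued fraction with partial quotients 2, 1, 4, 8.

Using the convergent recurrence p_i = a_i*p_{i-1} + p_{i-2}, q_i = a_i*q_{i-1} + q_{i-2} with p_{-2}=0, p_{-1}=1, q_{-2}=1, q_{-1}=0:
  i=0: a_0=2, p_0 = 2*1 + 0 = 2, q_0 = 2*0 + 1 = 1.
  i=1: a_1=1, p_1 = 1*2 + 1 = 3, q_1 = 1*1 + 0 = 1.
  i=2: a_2=4, p_2 = 4*3 + 2 = 14, q_2 = 4*1 + 1 = 5.
  i=3: a_3=8, p_3 = 8*14 + 3 = 115, q_3 = 8*5 + 1 = 41.

2/1, 3/1, 14/5, 115/41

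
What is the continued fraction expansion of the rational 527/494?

Run the Euclidean algorithm on 527 and 494; the successive quotients are the partial quotients a_0, a_1, ... (each step inverts the fractional part left over by the previous one):
  527 = 1*494 + 33, so a_0 = 1.
  494 = 14*33 + 32, so a_1 = 14.
  33 = 1*32 + 1, so a_2 = 1.
  32 = 32*1 + 0, so a_3 = 32.
The remainder reaches 0 after 4 divisions, so the expansion has 4 partial quotients, read off in order.

[1; 14, 1, 32]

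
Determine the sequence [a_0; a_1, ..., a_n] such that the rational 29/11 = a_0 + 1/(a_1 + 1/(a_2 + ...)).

Run the Euclidean algorithm on 29 and 11; the successive quotients are the partial quotients a_0, a_1, ... (each step inverts the fractional part left over by the previous one):
  29 = 2*11 + 7, so a_0 = 2.
  11 = 1*7 + 4, so a_1 = 1.
  7 = 1*4 + 3, so a_2 = 1.
  4 = 1*3 + 1, so a_3 = 1.
  3 = 3*1 + 0, so a_4 = 3.
The remainder reaches 0 after 5 divisions, so the expansion has 5 partial quotients, read off in order.

[2; 1, 1, 1, 3]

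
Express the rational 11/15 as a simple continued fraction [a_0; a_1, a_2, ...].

[0; 1, 2, 1, 3]

Run the Euclidean algorithm on 11 and 15; the successive quotients are the partial quotients a_0, a_1, ... (each step inverts the fractional part left over by the previous one):
  11 = 0*15 + 11, so a_0 = 0.
  15 = 1*11 + 4, so a_1 = 1.
  11 = 2*4 + 3, so a_2 = 2.
  4 = 1*3 + 1, so a_3 = 1.
  3 = 3*1 + 0, so a_4 = 3.
The remainder reaches 0 after 5 divisions, so the expansion has 5 partial quotients, read off in order.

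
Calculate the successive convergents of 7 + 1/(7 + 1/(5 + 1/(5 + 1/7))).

7/1, 50/7, 257/36, 1335/187, 9602/1345

Using the convergent recurrence p_i = a_i*p_{i-1} + p_{i-2}, q_i = a_i*q_{i-1} + q_{i-2} with p_{-2}=0, p_{-1}=1, q_{-2}=1, q_{-1}=0:
  i=0: a_0=7, p_0 = 7*1 + 0 = 7, q_0 = 7*0 + 1 = 1.
  i=1: a_1=7, p_1 = 7*7 + 1 = 50, q_1 = 7*1 + 0 = 7.
  i=2: a_2=5, p_2 = 5*50 + 7 = 257, q_2 = 5*7 + 1 = 36.
  i=3: a_3=5, p_3 = 5*257 + 50 = 1335, q_3 = 5*36 + 7 = 187.
  i=4: a_4=7, p_4 = 7*1335 + 257 = 9602, q_4 = 7*187 + 36 = 1345.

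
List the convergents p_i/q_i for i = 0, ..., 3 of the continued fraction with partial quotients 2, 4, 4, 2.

Using the convergent recurrence p_i = a_i*p_{i-1} + p_{i-2}, q_i = a_i*q_{i-1} + q_{i-2} with p_{-2}=0, p_{-1}=1, q_{-2}=1, q_{-1}=0:
  i=0: a_0=2, p_0 = 2*1 + 0 = 2, q_0 = 2*0 + 1 = 1.
  i=1: a_1=4, p_1 = 4*2 + 1 = 9, q_1 = 4*1 + 0 = 4.
  i=2: a_2=4, p_2 = 4*9 + 2 = 38, q_2 = 4*4 + 1 = 17.
  i=3: a_3=2, p_3 = 2*38 + 9 = 85, q_3 = 2*17 + 4 = 38.

2/1, 9/4, 38/17, 85/38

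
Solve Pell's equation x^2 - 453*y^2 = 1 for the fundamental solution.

First expand sqrt(453) as a continued fraction. With x_i = (sqrt(453) + m_i)/d_i and (m_0, d_0) = (0, 1): a_0 = floor(sqrt(453)) = 21, since 21^2 = 441 <= 453 < 484 = 22^2.
Iterate m_{i+1} = d_i*a_i - m_i, d_{i+1} = (453 - m_{i+1}^2)/d_i, a_{i+1} = floor((a_0 + m_{i+1})/d_{i+1}):
  m_1 = 1*21 - 0 = 21, d_1 = (453 - 21^2)/1 = 12/1 = 12, a_1 = floor((21 + 21)/12) = 3.
  m_2 = 12*3 - 21 = 15, d_2 = (453 - 15^2)/12 = 228/12 = 19, a_2 = floor((21 + 15)/19) = 1.
  m_3 = 19*1 - 15 = 4, d_3 = (453 - 4^2)/19 = 437/19 = 23, a_3 = floor((21 + 4)/23) = 1.
  m_4 = 23*1 - 4 = 19, d_4 = (453 - 19^2)/23 = 92/23 = 4, a_4 = floor((21 + 19)/4) = 10.
  m_5 = 4*10 - 19 = 21, d_5 = (453 - 21^2)/4 = 12/4 = 3, a_5 = floor((21 + 21)/3) = 14.
  m_6 = 3*14 - 21 = 21, d_6 = (453 - 21^2)/3 = 12/3 = 4, a_6 = floor((21 + 21)/4) = 10.
  m_7 = 4*10 - 21 = 19, d_7 = (453 - 19^2)/4 = 92/4 = 23, a_7 = floor((21 + 19)/23) = 1.
  m_8 = 23*1 - 19 = 4, d_8 = (453 - 4^2)/23 = 437/23 = 19, a_8 = floor((21 + 4)/19) = 1.
  m_9 = 19*1 - 4 = 15, d_9 = (453 - 15^2)/19 = 228/19 = 12, a_9 = floor((21 + 15)/12) = 3.
  m_10 = 12*3 - 15 = 21, d_10 = (453 - 21^2)/12 = 12/12 = 1, a_10 = floor((21 + 21)/1) = 42.
  m_11 = 1*42 - 21 = 21, d_11 = (453 - 21^2)/1 = 12/1 = 12: (m_11, d_11) = (m_1, d_1) = (21, 12), so from here the quotients repeat a_1, ..., a_10; the period length is 10.
So sqrt(453) = [21; (3, 1, 1, 10, 14, 10, 1, 1, 3, 42)] with period length k = 10.
k is even, so the fundamental solution of x^2 - 453y^2 = 1 is (p_{k-1}, q_{k-1}) = (p_9, q_9); compute convergents through index 9.
Convergents (p_i = a_i*p_{i-1} + p_{i-2}, q_i = a_i*q_{i-1} + q_{i-2} with p_{-2}=0, p_{-1}=1, q_{-2}=1, q_{-1}=0):
  i=0: a_0=21, p_0 = 21*1 + 0 = 21, q_0 = 21*0 + 1 = 1.
  i=1: a_1=3, p_1 = 3*21 + 1 = 64, q_1 = 3*1 + 0 = 3.
  i=2: a_2=1, p_2 = 1*64 + 21 = 85, q_2 = 1*3 + 1 = 4.
  i=3: a_3=1, p_3 = 1*85 + 64 = 149, q_3 = 1*4 + 3 = 7.
  i=4: a_4=10, p_4 = 10*149 + 85 = 1575, q_4 = 10*7 + 4 = 74.
  i=5: a_5=14, p_5 = 14*1575 + 149 = 22199, q_5 = 14*74 + 7 = 1043.
  i=6: a_6=10, p_6 = 10*22199 + 1575 = 223565, q_6 = 10*1043 + 74 = 10504.
  i=7: a_7=1, p_7 = 1*223565 + 22199 = 245764, q_7 = 1*10504 + 1043 = 11547.
  i=8: a_8=1, p_8 = 1*245764 + 223565 = 469329, q_8 = 1*11547 + 10504 = 22051.
  i=9: a_9=3, p_9 = 3*469329 + 245764 = 1653751, q_9 = 3*22051 + 11547 = 77700.
Check: 1653751^2 - 453*77700^2 = 2734892370001 - 2734892370000 = 1, so (x, y) = (1653751, 77700) solves the equation, and by the theorem it is the least positive solution.

(x, y) = (1653751, 77700)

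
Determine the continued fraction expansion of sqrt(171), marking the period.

Write x_i = (sqrt(171) + m_i)/d_i with (m_0, d_0) = (0, 1). a_0 = floor(sqrt(171)) = 13, since 13^2 = 169 <= 171 < 196 = 14^2.
Iterate m_{i+1} = d_i*a_i - m_i, d_{i+1} = (171 - m_{i+1}^2)/d_i, a_{i+1} = floor((a_0 + m_{i+1})/d_{i+1}):
  m_1 = 1*13 - 0 = 13, d_1 = (171 - 13^2)/1 = 2/1 = 2, a_1 = floor((13 + 13)/2) = 13.
  m_2 = 2*13 - 13 = 13, d_2 = (171 - 13^2)/2 = 2/2 = 1, a_2 = floor((13 + 13)/1) = 26.
  m_3 = 1*26 - 13 = 13, d_3 = (171 - 13^2)/1 = 2/1 = 2: (m_3, d_3) = (m_1, d_1) = (13, 2), so from here the quotients repeat a_1, a_2; the period length is 2.
Hence the expansion of sqrt(171) is a_0 = 13 followed by the repeating block 13, 26 (period 2).

[13; (13, 26)]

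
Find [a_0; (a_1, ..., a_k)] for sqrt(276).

Write x_i = (sqrt(276) + m_i)/d_i with (m_0, d_0) = (0, 1). a_0 = floor(sqrt(276)) = 16, since 16^2 = 256 <= 276 < 289 = 17^2.
Iterate m_{i+1} = d_i*a_i - m_i, d_{i+1} = (276 - m_{i+1}^2)/d_i, a_{i+1} = floor((a_0 + m_{i+1})/d_{i+1}):
  m_1 = 1*16 - 0 = 16, d_1 = (276 - 16^2)/1 = 20/1 = 20, a_1 = floor((16 + 16)/20) = 1.
  m_2 = 20*1 - 16 = 4, d_2 = (276 - 4^2)/20 = 260/20 = 13, a_2 = floor((16 + 4)/13) = 1.
  m_3 = 13*1 - 4 = 9, d_3 = (276 - 9^2)/13 = 195/13 = 15, a_3 = floor((16 + 9)/15) = 1.
  m_4 = 15*1 - 9 = 6, d_4 = (276 - 6^2)/15 = 240/15 = 16, a_4 = floor((16 + 6)/16) = 1.
  m_5 = 16*1 - 6 = 10, d_5 = (276 - 10^2)/16 = 176/16 = 11, a_5 = floor((16 + 10)/11) = 2.
  m_6 = 11*2 - 10 = 12, d_6 = (276 - 12^2)/11 = 132/11 = 12, a_6 = floor((16 + 12)/12) = 2.
  m_7 = 12*2 - 12 = 12, d_7 = (276 - 12^2)/12 = 132/12 = 11, a_7 = floor((16 + 12)/11) = 2.
  m_8 = 11*2 - 12 = 10, d_8 = (276 - 10^2)/11 = 176/11 = 16, a_8 = floor((16 + 10)/16) = 1.
  m_9 = 16*1 - 10 = 6, d_9 = (276 - 6^2)/16 = 240/16 = 15, a_9 = floor((16 + 6)/15) = 1.
  m_10 = 15*1 - 6 = 9, d_10 = (276 - 9^2)/15 = 195/15 = 13, a_10 = floor((16 + 9)/13) = 1.
  m_11 = 13*1 - 9 = 4, d_11 = (276 - 4^2)/13 = 260/13 = 20, a_11 = floor((16 + 4)/20) = 1.
  m_12 = 20*1 - 4 = 16, d_12 = (276 - 16^2)/20 = 20/20 = 1, a_12 = floor((16 + 16)/1) = 32.
  m_13 = 1*32 - 16 = 16, d_13 = (276 - 16^2)/1 = 20/1 = 20: (m_13, d_13) = (m_1, d_1) = (16, 20), so from here the quotients repeat a_1, ..., a_12; the period length is 12.
Hence the expansion of sqrt(276) is a_0 = 16 followed by the repeating block 1, 1, 1, 1, 2, 2, 2, 1, 1, 1, 1, 32 (period 12).

[16; (1, 1, 1, 1, 2, 2, 2, 1, 1, 1, 1, 32)]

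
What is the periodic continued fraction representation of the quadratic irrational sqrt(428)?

[20; (1, 2, 4, 1, 5, 10, 5, 1, 4, 2, 1, 40)]

Write x_i = (sqrt(428) + m_i)/d_i with (m_0, d_0) = (0, 1). a_0 = floor(sqrt(428)) = 20, since 20^2 = 400 <= 428 < 441 = 21^2.
Iterate m_{i+1} = d_i*a_i - m_i, d_{i+1} = (428 - m_{i+1}^2)/d_i, a_{i+1} = floor((a_0 + m_{i+1})/d_{i+1}):
  m_1 = 1*20 - 0 = 20, d_1 = (428 - 20^2)/1 = 28/1 = 28, a_1 = floor((20 + 20)/28) = 1.
  m_2 = 28*1 - 20 = 8, d_2 = (428 - 8^2)/28 = 364/28 = 13, a_2 = floor((20 + 8)/13) = 2.
  m_3 = 13*2 - 8 = 18, d_3 = (428 - 18^2)/13 = 104/13 = 8, a_3 = floor((20 + 18)/8) = 4.
  m_4 = 8*4 - 18 = 14, d_4 = (428 - 14^2)/8 = 232/8 = 29, a_4 = floor((20 + 14)/29) = 1.
  m_5 = 29*1 - 14 = 15, d_5 = (428 - 15^2)/29 = 203/29 = 7, a_5 = floor((20 + 15)/7) = 5.
  m_6 = 7*5 - 15 = 20, d_6 = (428 - 20^2)/7 = 28/7 = 4, a_6 = floor((20 + 20)/4) = 10.
  m_7 = 4*10 - 20 = 20, d_7 = (428 - 20^2)/4 = 28/4 = 7, a_7 = floor((20 + 20)/7) = 5.
  m_8 = 7*5 - 20 = 15, d_8 = (428 - 15^2)/7 = 203/7 = 29, a_8 = floor((20 + 15)/29) = 1.
  m_9 = 29*1 - 15 = 14, d_9 = (428 - 14^2)/29 = 232/29 = 8, a_9 = floor((20 + 14)/8) = 4.
  m_10 = 8*4 - 14 = 18, d_10 = (428 - 18^2)/8 = 104/8 = 13, a_10 = floor((20 + 18)/13) = 2.
  m_11 = 13*2 - 18 = 8, d_11 = (428 - 8^2)/13 = 364/13 = 28, a_11 = floor((20 + 8)/28) = 1.
  m_12 = 28*1 - 8 = 20, d_12 = (428 - 20^2)/28 = 28/28 = 1, a_12 = floor((20 + 20)/1) = 40.
  m_13 = 1*40 - 20 = 20, d_13 = (428 - 20^2)/1 = 28/1 = 28: (m_13, d_13) = (m_1, d_1) = (20, 28), so from here the quotients repeat a_1, ..., a_12; the period length is 12.
Hence the expansion of sqrt(428) is a_0 = 20 followed by the repeating block 1, 2, 4, 1, 5, 10, 5, 1, 4, 2, 1, 40 (period 12).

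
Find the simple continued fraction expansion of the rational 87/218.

Run the Euclidean algorithm on 87 and 218; the successive quotients are the partial quotients a_0, a_1, ... (each step inverts the fractional part left over by the previous one):
  87 = 0*218 + 87, so a_0 = 0.
  218 = 2*87 + 44, so a_1 = 2.
  87 = 1*44 + 43, so a_2 = 1.
  44 = 1*43 + 1, so a_3 = 1.
  43 = 43*1 + 0, so a_4 = 43.
The remainder reaches 0 after 5 divisions, so the expansion has 5 partial quotients, read off in order.

[0; 2, 1, 1, 43]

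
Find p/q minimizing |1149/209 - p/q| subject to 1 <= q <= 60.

Expand x = 1149/209 as a continued fraction with the Euclidean algorithm:
  1149 = 5*209 + 104, so a_0 = 5.
  209 = 2*104 + 1, so a_1 = 2.
  104 = 104*1 + 0, so a_2 = 104.
so x = [5; 2, 104].
Convergents (p_i = a_i*p_{i-1} + p_{i-2}, q_i = a_i*q_{i-1} + q_{i-2} with p_{-2}=0, p_{-1}=1, q_{-2}=1, q_{-1}=0), until the denominator exceeds 60:
  i=0: a_0=5, p_0 = 5*1 + 0 = 5, q_0 = 5*0 + 1 = 1.
  i=1: a_1=2, p_1 = 2*5 + 1 = 11, q_1 = 2*1 + 0 = 2.
  i=2: a_2=104, p_2 = 104*11 + 5 = 1149, q_2 = 104*2 + 1 = 209.
q_2 = 209 > 60, so the last convergent with denominator <= 60 is p_1/q_1 = 11/2.
The closest fraction with denominator <= 60 is either p_1/q_1 or the intermediate fraction (k*p_1 + p_0)/(k*q_1 + q_0) with the largest k >= 1 whose denominator stays <= 60; these approach x as k grows, and every other convergent or intermediate fraction in range is farther away.
Largest k: floor((60 - q_0)/q_1) = floor((60 - 1)/2) = 29.
That gives (29*11 + 5)/(29*2 + 1) = 324/59.
Compare the errors: |x - 11/2| = |1149*2 - 11*209|/(209*2) = 1/418, and |x - 324/59| = |1149*59 - 324*209|/(209*59) = 75/12331.
Cross-multiplying, 1*12331 = 12331 < 31350 = 75*418, so 1/418 is smaller: the convergent 11/2 is closer to x than 324/59.

11/2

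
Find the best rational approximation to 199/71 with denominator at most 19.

Expand x = 199/71 as a continued fraction with the Euclidean algorithm:
  199 = 2*71 + 57, so a_0 = 2.
  71 = 1*57 + 14, so a_1 = 1.
  57 = 4*14 + 1, so a_2 = 4.
  14 = 14*1 + 0, so a_3 = 14.
so x = [2; 1, 4, 14].
Convergents (p_i = a_i*p_{i-1} + p_{i-2}, q_i = a_i*q_{i-1} + q_{i-2} with p_{-2}=0, p_{-1}=1, q_{-2}=1, q_{-1}=0), until the denominator exceeds 19:
  i=0: a_0=2, p_0 = 2*1 + 0 = 2, q_0 = 2*0 + 1 = 1.
  i=1: a_1=1, p_1 = 1*2 + 1 = 3, q_1 = 1*1 + 0 = 1.
  i=2: a_2=4, p_2 = 4*3 + 2 = 14, q_2 = 4*1 + 1 = 5.
  i=3: a_3=14, p_3 = 14*14 + 3 = 199, q_3 = 14*5 + 1 = 71.
q_3 = 71 > 19, so the last convergent with denominator <= 19 is p_2/q_2 = 14/5.
The closest fraction with denominator <= 19 is either p_2/q_2 or the intermediate fraction (k*p_2 + p_1)/(k*q_2 + q_1) with the largest k >= 1 whose denominator stays <= 19; these approach x as k grows, and every other convergent or intermediate fraction in range is farther away.
Largest k: floor((19 - q_1)/q_2) = floor((19 - 1)/5) = 3.
That gives (3*14 + 3)/(3*5 + 1) = 45/16.
Compare the errors: |x - 14/5| = |199*5 - 14*71|/(71*5) = 1/355, and |x - 45/16| = |199*16 - 45*71|/(71*16) = 11/1136.
Cross-multiplying, 1*1136 = 1136 < 3905 = 11*355, so 1/355 is smaller: the convergent 14/5 is closer to x than 45/16.

14/5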